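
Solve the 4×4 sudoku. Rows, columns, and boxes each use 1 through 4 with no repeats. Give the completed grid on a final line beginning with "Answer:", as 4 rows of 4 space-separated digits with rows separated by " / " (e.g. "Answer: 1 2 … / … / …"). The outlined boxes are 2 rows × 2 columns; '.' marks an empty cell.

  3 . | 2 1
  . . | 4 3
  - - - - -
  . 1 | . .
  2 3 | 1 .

Step 1. [r3c1∈{4}] r3c1 is down to just 4. So r3c1=4.
Step 2. [r1c2∈{4}] r1c2's peers cover all but 4. So r1c2=4.
Step 3. [r3c3∈{3}] nothing but 3 survives at r3c3 ⇒ r3c3=3.
Step 4. [r4c4∈{4}] r4c4 is down to just 4, so r4c4=4.
Step 5. [r2c2∈{2}] only 2 remains possible at r2c2. So r2c2=2.
Step 6. [r3c4∈{2}] nothing but 2 survives at r3c4, so r3c4=2.
Step 7. [r2c1∈{1}] r2c1's peers cover all but 1 ⇒ r2c1=1.

Answer: 3 4 2 1 / 1 2 4 3 / 4 1 3 2 / 2 3 1 4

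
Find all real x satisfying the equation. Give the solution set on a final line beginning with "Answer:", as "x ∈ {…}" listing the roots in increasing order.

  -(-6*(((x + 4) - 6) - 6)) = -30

Step 1. [-(-6*(((x + 4) - 6) - 6)) = -30] flip signs both sides, so neg: -6*(((x + 4) - 6) - 6) = 30.
Step 2. [-6*(((x + 4) - 6) - 6) = 30] divide by the outer -6 ⇒ div: ((x + 4) - 6) - 6 = -5.
Step 3. [((x + 4) - 6) - 6 = -5] the outer -6 inverts by adding 6 ⇒ sub: (x + 4) - 6 = 1.
Step 4. [(x + 4) - 6 = 1] peel the -6: add 6 from each side ⇒ sub: x + 4 = 7.
Step 5. [x + 4 = 7] subtract 4: x sits inside (… + 4). So sub: x = 3.

Answer: x ∈ {3}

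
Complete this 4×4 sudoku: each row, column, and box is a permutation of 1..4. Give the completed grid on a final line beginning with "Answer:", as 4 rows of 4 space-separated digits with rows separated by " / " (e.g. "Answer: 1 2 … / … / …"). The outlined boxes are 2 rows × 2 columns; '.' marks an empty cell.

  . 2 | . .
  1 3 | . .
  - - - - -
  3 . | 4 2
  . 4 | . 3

Step 1. [r1c4∈{1,4}] r1c4 is the only open cell in col 4 admitting 1 ⇒ r1c4=1.
Step 2. [r4c3∈{1}] r4c3's peers cover all but 1. So r4c3=1.
Step 3. [r2c4∈{4}] r2c4 is down to just 4, so r2c4=4.
Step 4. [r1c3∈{3}] r1c3 is down to just 3 ⇒ r1c3=3.
Step 5. [r1c1∈{4}] r1c1 is down to just 4 ⇒ r1c1=4.
Step 6. [r3c2∈{1}] r3c2 is down to just 1 ⇒ r3c2=1.
Step 7. [r4c1∈{2}] r4c1 has the single candidate 2, so r4c1=2.
Step 8. [r2c3∈{2}] nothing but 2 survives at r2c3 ⇒ r2c3=2.

Answer: 4 2 3 1 / 1 3 2 4 / 3 1 4 2 / 2 4 1 3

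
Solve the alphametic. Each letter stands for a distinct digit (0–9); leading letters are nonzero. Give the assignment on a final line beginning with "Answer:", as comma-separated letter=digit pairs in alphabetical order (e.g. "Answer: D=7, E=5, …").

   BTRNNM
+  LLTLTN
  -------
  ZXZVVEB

Step 1. [Z] Z is the leading digit of a 7-digit sum of two 6-digit numbers; the final carry is exactly 1, so Z=1.
Step 2. [col 1: M + N ≡ B (mod 10)] column 1 (M + N ≡ B (mod 10), carry-in 0) doesn't pin M yet; pick M=4 and continue ⇒ M=4.
Step 3. [col 1: M + N ≡ B (mod 10)] no forcing yet in column 1 (carry-in 0); B=6 is free and consistent — try it. So B=6.
Step 4. [col 1: M + N ≡ B (mod 10)] from column 1 (M=4, B=6, carry-in 0, digits 1,4,6 already taken and all letters distinct): N must equal 2 ⇒ N=2.
Step 5. [col 2: N + T ≡ E (mod 10)] several values work for T in column 2 (N + T ≡ E (mod 10), carry-in 0); try T=7, so T=7.
Step 6. [col 2: N + T ≡ E (mod 10)] column 2: given N=2, T=7, carry-in 0, and digits 1,2,4,6,7 already taken and all letters distinct, N+T≡E (mod 10) forces E=9, so E=9.
Step 7. [col 3: N + L ≡ V (mod 10)] column 3 (N + L ≡ V (mod 10), carry-in 0) doesn't pin L yet; pick L=3 and continue, so L=3.
Step 8. [col 3: N + L ≡ V (mod 10)] in column 3 we have N+L≡V with carry-in 0; given N=2, L=3 and digits 1,2,3,4,6,7,9 already taken and all letters distinct, that pins V to 5 ⇒ V=5.
Step 9. [col 4: R + T ≡ V (mod 10)] column 4: given T=7, V=5, carry-in 0, and digits 1,2,3,4,5,6,7,9 already taken and all letters distinct, R+T≡V (mod 10) forces R=8 ⇒ R=8.
Step 10. [col 6: B + L ≡ X (mod 10)] in column 6 we have B+L≡X with carry-in 1; given B=6, L=3 and digits 1,2,3,4,5,6,7,8,9 already taken and all letters distinct, that pins X to 0. So X=0.

Answer: B=6, E=9, L=3, M=4, N=2, R=8, T=7, V=5, X=0, Z=1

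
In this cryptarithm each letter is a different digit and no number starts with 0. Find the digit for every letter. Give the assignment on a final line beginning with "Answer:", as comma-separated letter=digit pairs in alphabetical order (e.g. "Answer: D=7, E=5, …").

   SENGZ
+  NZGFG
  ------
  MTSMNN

Step 1. [col 1: Z + G ≡ N (mod 10)] no forcing yet in column 1 (carry-in 0); G=6 is free and consistent — try it ⇒ G=6.
Step 2. [M] adding two 5-digit numbers gives at most 5+1 digits, and here it does — M is that final carry and must be 1 ⇒ M=1.
Step 3. [col 1: Z + G ≡ N (mod 10)] Z=8 is one option consistent with column 1 (Z + G ≡ N (mod 10), carry-in 0) — take it, so Z=8.
Step 4. [col 1: Z + G ≡ N (mod 10)] column 1 reads Z+G+carry(0)=N with Z=8, G=6; with digits 1,6,8 already taken and all letters distinct, the only value for N is 4. So N=4.
Step 5. [col 2: G + F ≡ N (mod 10)] in column 2 we have G+F≡N with carry-in 1; given G=6, N=4 and digits 1,4,6,8 already taken and all letters distinct, that pins F to 7 ⇒ F=7.
Step 6. [col 4: E + Z ≡ S (mod 10)] no forcing yet in column 4 (carry-in 1); S=9 is free and consistent — try it. So S=9.
Step 7. [col 4: E + Z ≡ S (mod 10)] from column 4 (Z=8, S=9, carry-in 1, digits 1,4,6,7,8,9 already taken and all letters distinct): E must equal 0, so E=0.
Step 8. [col 5: S + N ≡ T (mod 10)] column 5 reads S+N+carry(0)=T with S=9, N=4; with digits 0,1,4,6,7,8,9 already taken and all letters distinct, the only value for T is 3. So T=3.

Answer: E=0, F=7, G=6, M=1, N=4, S=9, T=3, Z=8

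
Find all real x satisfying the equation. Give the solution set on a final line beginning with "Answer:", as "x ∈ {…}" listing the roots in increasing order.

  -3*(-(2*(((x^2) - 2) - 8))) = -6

Step 1. [-3*(-(2*(((x^2) - 2) - 8))) = -6] divide by the outer -3. So div: -(2*(((x^2) - 2) - 8)) = 2.
Step 2. [-(2*(((x^2) - 2) - 8)) = 2] flip signs both sides, so neg: 2*(((x^2) - 2) - 8) = -2.
Step 3. [2*(((x^2) - 2) - 8) = -2] 2 out front; divide by 2 ⇒ div: ((x^2) - 2) - 8 = -1.
Step 4. [((x^2) - 2) - 8 = -1] -8 is outermost — add 8 both sides. So sub: (x^2) - 2 = 7.
Step 5. [(x^2) - 2 = 7] the outer -2 inverts by adding 2. So sub: x^2 = 9.
Step 6. [x^2 = 9] LHS squared, RHS 9 ≥ 0: apply √ (±). So sqrt: x = 3 or -3.

Answer: x ∈ {-3, 3}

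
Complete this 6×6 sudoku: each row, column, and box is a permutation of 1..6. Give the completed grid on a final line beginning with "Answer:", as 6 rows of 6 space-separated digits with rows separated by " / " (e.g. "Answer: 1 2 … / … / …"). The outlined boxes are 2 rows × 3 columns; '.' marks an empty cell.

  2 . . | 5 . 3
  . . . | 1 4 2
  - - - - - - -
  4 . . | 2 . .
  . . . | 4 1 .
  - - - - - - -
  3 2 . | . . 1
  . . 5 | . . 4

Step 1. [r1c5∈{6}] only 6 remains possible at r1c5 ⇒ r1c5=6.
Step 2. [r3c5∈{3,5}] across box 4, 3 lands solely at r3c5 ⇒ r3c5=3.
Step 3. [r6c1∈{1,6}] col 1 places 1 nowhere but r6c1 ⇒ r6c1=1.
Step 4. [r6c2∈{6}] r6c2 is down to just 6 ⇒ r6c2=6.
Step 5. [r4c3∈{2,3,6}] 2 has one home in row 4: r4c3. So r4c3=2.
Step 6. [r4c2∈{3,5}] r4c2 is the only open cell in row 4 admitting 3. So r4c2=3.
Step 7. [r2c2∈{5}] r2c2's peers cover all but 5. So r2c2=5.
Step 8. [r3c2∈{1}] r3c2's peers cover all but 1. So r3c2=1.
Step 9. [r3c3∈{6}] nothing but 6 survives at r3c3, so r3c3=6.
Step 10. [r1c2∈{4}] nothing but 4 survives at r1c2, so r1c2=4.
Step 11. [r4c1∈{5}] r4c1's peers cover all but 5, so r4c1=5.
Step 12. [r5c3∈{4}] only 4 remains possible at r5c3, so r5c3=4.
Step 13. [r2c1∈{6}] r2c1 is down to just 6. So r2c1=6.
Step 14. [r4c6∈{6}] r4c6 has the single candidate 6, so r4c6=6.
Step 15. [r3c6∈{5}] r3c6 has the single candidate 5. So r3c6=5.
Step 16. [r5c4∈{6}] r5c4's peers cover all but 6 ⇒ r5c4=6.
Step 17. [r6c5∈{2}] r6c5 is down to just 2 ⇒ r6c5=2.
Step 18. [r6c4∈{3}] nothing but 3 survives at r6c4 ⇒ r6c4=3.
Step 19. [r1c3∈{1}] r1c3 has the single candidate 1 ⇒ r1c3=1.
Step 20. [r2c3∈{3}] r2c3 is down to just 3 ⇒ r2c3=3.
Step 21. [r5c5∈{5}] nothing but 5 survives at r5c5. So r5c5=5.

Answer: 2 4 1 5 6 3 / 6 5 3 1 4 2 / 4 1 6 2 3 5 / 5 3 2 4 1 6 / 3 2 4 6 5 1 / 1 6 5 3 2 4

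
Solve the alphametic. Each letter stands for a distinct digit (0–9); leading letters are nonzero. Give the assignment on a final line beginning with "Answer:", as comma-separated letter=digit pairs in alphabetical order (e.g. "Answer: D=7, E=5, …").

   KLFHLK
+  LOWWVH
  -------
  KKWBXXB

Step 1. [col 1: K + H ≡ B (mod 10)] column 1 (K + H ≡ B (mod 10), carry-in 0) doesn't pin K yet; pick K=1 and continue ⇒ K=1.
Step 2. [col 1: K + H ≡ B (mod 10)] B=8 is one option consistent with column 1 (K + H ≡ B (mod 10), carry-in 0) — take it, so B=8.
Step 3. [col 1: K + H ≡ B (mod 10)] in column 1 we have K+H≡B with carry-in 0; given K=1, B=8 and digits 1,8 already taken and all letters distinct, that pins H to 7, so H=7.
Step 4. [col 2: L + V ≡ X (mod 10)] X=3 is one option consistent with column 2 (L + V ≡ X (mod 10), carry-in 0) — take it. So X=3.
Step 5. [col 2: L + V ≡ X (mod 10)] V=4 is one option consistent with column 2 (L + V ≡ X (mod 10), carry-in 0) — take it ⇒ V=4.
Step 6. [col 2: L + V ≡ X (mod 10)] column 2 reads L+V+carry(0)=X with V=4, X=3; with digits 1,3,4,7,8 already taken and all letters distinct, the only value for L is 9. So L=9.
Step 7. [col 3: H + W ≡ X (mod 10)] from column 3 (H=7, X=3, carry-in 1, digits 1,3,4,7,8,9 already taken and all letters distinct): W must equal 5. So W=5.
Step 8. [col 4: F + W ≡ B (mod 10)] column 4: given W=5, B=8, carry-in 1, and digits 1,3,4,5,7,8,9 already taken and all letters distinct, F+W≡B (mod 10) forces F=2, so F=2.
Step 9. [col 5: L + O ≡ W (mod 10)] column 5 reads L+O+carry(0)=W with L=9, W=5; with digits 1,2,3,4,5,7,8,9 already taken and all letters distinct, the only value for O is 6. So O=6.

Answer: B=8, F=2, H=7, K=1, L=9, O=6, V=4, W=5, X=3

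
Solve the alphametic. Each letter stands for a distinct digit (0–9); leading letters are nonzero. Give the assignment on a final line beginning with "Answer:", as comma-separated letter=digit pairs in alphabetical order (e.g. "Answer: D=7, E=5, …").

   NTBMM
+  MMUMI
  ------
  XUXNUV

Step 1. [col 1: M + I ≡ V (mod 10)] several values work for M in column 1 (M + I ≡ V (mod 10), carry-in 0); try M=5 ⇒ M=5.
Step 2. [col 1: M + I ≡ V (mod 10)] V=7 is one option consistent with column 1 (M + I ≡ V (mod 10), carry-in 0) — take it. So V=7.
Step 3. [X] adding two 5-digit numbers gives at most 5+1 digits, and here it does — X is that final carry and must be 1, so X=1.
Step 4. [col 1: M + I ≡ V (mod 10)] in column 1 we have M+I≡V with carry-in 0; given M=5, V=7 and digits 1,5,7 already taken and all letters distinct, that pins I to 2. So I=2.
Step 5. [col 2: M + M ≡ U (mod 10)] in column 2 we have M+M≡U with carry-in 0; given M=5 and digits 1,2,5,7 already taken and all letters distinct, that pins U to 0, so U=0.
Step 6. [col 3: B + U ≡ N (mod 10)] no forcing yet in column 3 (carry-in 1); B=3 is free and consistent — try it, so B=3.
Step 7. [col 3: B + U ≡ N (mod 10)] from column 3 (B=3, U=0, carry-in 1, digits 0,1,2,3,5,7 already taken and all letters distinct): N must equal 4 ⇒ N=4.
Step 8. [col 4: T + M ≡ X (mod 10)] in column 4 we have T+M≡X with carry-in 0; given M=5, X=1 and digits 0,1,2,3,4,5,7 already taken and all letters distinct, that pins T to 6 ⇒ T=6.

Answer: B=3, I=2, M=5, N=4, T=6, U=0, V=7, X=1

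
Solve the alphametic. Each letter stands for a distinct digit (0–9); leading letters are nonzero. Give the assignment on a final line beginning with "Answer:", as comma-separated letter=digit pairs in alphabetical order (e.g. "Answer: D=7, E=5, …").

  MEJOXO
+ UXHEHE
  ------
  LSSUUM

Step 1. [col 1: O + E ≡ M (mod 10)] no forcing yet in column 1 (carry-in 0); E=5 is free and consistent — try it, so E=5.
Step 2. [col 1: O + E ≡ M (mod 10)] O=7 is one option consistent with column 1 (O + E ≡ M (mod 10), carry-in 0) — take it, so O=7.
Step 3. [col 1: O + E ≡ M (mod 10)] column 1 reads O+E+carry(0)=M with O=7, E=5; with digits 5,7 already taken and all letters distinct, the only value for M is 2, so M=2.
Step 4. [col 2: X + H ≡ U (mod 10)] column 2 (X + H ≡ U (mod 10), carry-in 1) doesn't pin X yet; pick X=4 and continue. So X=4.
Step 5. [col 2: X + H ≡ U (mod 10)] U=3 is one option consistent with column 2 (X + H ≡ U (mod 10), carry-in 1) — take it. So U=3.
Step 6. [col 2: X + H ≡ U (mod 10)] from column 2 (X=4, U=3, carry-in 1, digits 2,3,4,5,7 already taken and all letters distinct): H must equal 8. So H=8.
Step 7. [col 4: J + H ≡ S (mod 10)] column 4 (J + H ≡ S (mod 10), carry-in 1) doesn't pin S yet; pick S=0 and continue, so S=0.
Step 8. [col 4: J + H ≡ S (mod 10)] column 4: given H=8, S=0, carry-in 1, and digits 0,2,3,4,5,7,8 already taken and all letters distinct, J+H≡S (mod 10) forces J=1, so J=1.
Step 9. [col 6: M + U ≡ L (mod 10)] from column 6 (M=2, U=3, carry-in 1, digits 0,1,2,3,4,5,7,8 already taken and all letters distinct): L must equal 6. So L=6.

Answer: E=5, H=8, J=1, L=6, M=2, O=7, S=0, U=3, X=4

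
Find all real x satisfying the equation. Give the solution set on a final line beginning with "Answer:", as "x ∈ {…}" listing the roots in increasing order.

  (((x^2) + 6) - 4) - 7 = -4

Step 1. [(((x^2) + 6) - 4) - 7 = -4] -7 is outermost — add 7 both sides. So sub: ((x^2) + 6) - 4 = 3.
Step 2. [((x^2) + 6) - 4 = 3] -4 is outermost — add 4 both sides. So sub: (x^2) + 6 = 7.
Step 3. [(x^2) + 6 = 7] +6 is outermost — subtract 6 both sides, so sub: x^2 = 1.
Step 4. [x^2 = 1] √ both sides: 1 ≥ 0 gives two branches. So sqrt: x = 1 or -1.

Answer: x ∈ {-1, 1}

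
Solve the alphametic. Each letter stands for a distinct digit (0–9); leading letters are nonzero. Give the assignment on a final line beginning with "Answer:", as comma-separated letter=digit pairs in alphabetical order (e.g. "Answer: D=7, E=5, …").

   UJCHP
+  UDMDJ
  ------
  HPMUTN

Step 1. [H] H is the leading digit of a 6-digit sum of two 5-digit numbers; the final carry is exactly 1, so H=1.
Step 2. [col 1: P + J ≡ N (mod 10)] column 1 (P + J ≡ N (mod 10), carry-in 0) doesn't pin J yet; pick J=3 and continue. So J=3.
Step 3. [col 1: P + J ≡ N (mod 10)] P=5 is one option consistent with column 1 (P + J ≡ N (mod 10), carry-in 0) — take it. So P=5.
Step 4. [col 1: P + J ≡ N (mod 10)] column 1 reads P+J+carry(0)=N with P=5, J=3; with digits 1,3,5 already taken and all letters distinct, the only value for N is 8. So N=8.
Step 5. [col 2: H + D ≡ T (mod 10)] T=0 is one option consistent with column 2 (H + D ≡ T (mod 10), carry-in 0) — take it, so T=0.
Step 6. [col 2: H + D ≡ T (mod 10)] column 2: given H=1, T=0, carry-in 0, and digits 0,1,3,5,8 already taken and all letters distinct, H+D≡T (mod 10) forces D=9 ⇒ D=9.
Step 7. [col 3: C + M ≡ U (mod 10)] column 3 (C + M ≡ U (mod 10), carry-in 1) doesn't pin C yet; pick C=4 and continue. So C=4.
Step 8. [col 3: C + M ≡ U (mod 10)] column 3 (C + M ≡ U (mod 10), carry-in 1) doesn't pin M yet; pick M=2 and continue ⇒ M=2.
Step 9. [col 3: C + M ≡ U (mod 10)] from column 3 (C=4, M=2, carry-in 1, digits 0,1,2,3,4,5,8,9 already taken and all letters distinct): U must equal 7 ⇒ U=7.

Answer: C=4, D=9, H=1, J=3, M=2, N=8, P=5, T=0, U=7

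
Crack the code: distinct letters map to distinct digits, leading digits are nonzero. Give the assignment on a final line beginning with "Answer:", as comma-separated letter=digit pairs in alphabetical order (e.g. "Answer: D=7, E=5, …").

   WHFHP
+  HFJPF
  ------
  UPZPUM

Step 1. [col 1: P + F ≡ M (mod 10)] P=4 is one option consistent with column 1 (P + F ≡ M (mod 10), carry-in 0) — take it, so P=4.
Step 2. [col 1: P + F ≡ M (mod 10)] several values work for F in column 1 (P + F ≡ M (mod 10), carry-in 0); try F=5. So F=5.
Step 3. [U] the sum has 6 digits but both addends have 5; that extra leading digit U is the final carry, namely 1 ⇒ U=1.
Step 4. [col 1: P + F ≡ M (mod 10)] from column 1 (P=4, F=5, carry-in 0, digits 1,4,5 already taken and all letters distinct): M must equal 9 ⇒ M=9.
Step 5. [col 2: H + P ≡ U (mod 10)] in column 2 we have H+P≡U with carry-in 0; given P=4, U=1 and digits 1,4,5,9 already taken and all letters distinct, that pins H to 7. So H=7.
Step 6. [col 3: F + J ≡ P (mod 10)] in column 3 we have F+J≡P with carry-in 1; given F=5, P=4 and digits 1,4,5,7,9 already taken and all letters distinct, that pins J to 8, so J=8.
Step 7. [col 4: H + F ≡ Z (mod 10)] in column 4 we have H+F≡Z with carry-in 1; given H=7, F=5 and digits 1,4,5,7,8,9 already taken and all letters distinct, that pins Z to 3, so Z=3.
Step 8. [col 5: W + H ≡ P (mod 10)] column 5: given H=7, P=4, carry-in 1, and digits 1,3,4,5,7,8,9 already taken and all letters distinct, W+H≡P (mod 10) forces W=6. So W=6.

Answer: F=5, H=7, J=8, M=9, P=4, U=1, W=6, Z=3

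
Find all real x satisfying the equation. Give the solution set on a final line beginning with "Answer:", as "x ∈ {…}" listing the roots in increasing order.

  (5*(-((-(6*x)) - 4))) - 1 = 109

Step 1. [(5*(-((-(6*x)) - 4))) - 1 = 109] 1 comes off first (add 1). So sub: 5*(-((-(6*x)) - 4)) = 110.
Step 2. [5*(-((-(6*x)) - 4)) = 110] LHS = 5·(…); ÷5 both sides, so div: -((-(6*x)) - 4) = 22.
Step 3. [-((-(6*x)) - 4) = 22] LHS negated; negate both sides ⇒ neg: (-(6*x)) - 4 = -22.
Step 4. [(-(6*x)) - 4 = -22] peel the -4: add 4 from each side, so sub: -(6*x) = -18.
Step 5. [-(6*x) = -18] leading − — multiply by −1, so neg: 6*x = 18.
Step 6. [6*x = 18] 6 out front; divide by 6. So div: x = 3.

Answer: x ∈ {3}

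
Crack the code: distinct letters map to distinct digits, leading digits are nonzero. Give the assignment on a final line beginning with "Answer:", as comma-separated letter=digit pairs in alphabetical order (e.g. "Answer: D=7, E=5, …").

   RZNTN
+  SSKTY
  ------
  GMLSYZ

Step 1. [col 1: N + Y ≡ Z (mod 10)] no forcing yet in column 1 (carry-in 0); N=3 is free and consistent — try it. So N=3.
Step 2. [col 1: N + Y ≡ Z (mod 10)] Y=9 is one option consistent with column 1 (N + Y ≡ Z (mod 10), carry-in 0) — take it ⇒ Y=9.
Step 3. [col 1: N + Y ≡ Z (mod 10)] column 1: given N=3, Y=9, carry-in 0, and digits 3,9 already taken and all letters distinct, N+Y≡Z (mod 10) forces Z=2. So Z=2.
Step 4. [col 2: T + T ≡ Y (mod 10)] from column 2 (Y=9, carry-in 1, digits 2,3,9 already taken and all letters distinct): T must equal 4 ⇒ T=4.
Step 5. [col 3: N + K ≡ S (mod 10)] no forcing yet in column 3 (carry-in 0); S=8 is free and consistent — try it. So S=8.
Step 6. [col 3: N + K ≡ S (mod 10)] from column 3 (N=3, S=8, carry-in 0, digits 2,3,4,8,9 already taken and all letters distinct): K must equal 5 ⇒ K=5.
Step 7. [col 4: Z + S ≡ L (mod 10)] from column 4 (Z=2, S=8, carry-in 0, digits 2,3,4,5,8,9 already taken and all letters distinct): L must equal 0, so L=0.
Step 8. [col 5: R + S ≡ M (mod 10)] column 5 reads R+S+carry(1)=M with S=8; with digits 0,2,3,4,5,8,9 already taken and all letters distinct, the only value for M is 6 ⇒ M=6.
Step 9. [col 5: R + S ≡ M (mod 10)] column 5 reads R+S+carry(1)=M with S=8, M=6; with digits 0,2,3,4,5,6,8,9 already taken and all letters distinct, the only value for R is 7, so R=7.
Step 10. [col 6: carry → G] column 6: given nothing yet, carry-in 1, and digits 0,2,3,4,5,6,7,8,9 already taken and all letters distinct, ·+·≡G (mod 10) forces G=1. So G=1.

Answer: G=1, K=5, L=0, M=6, N=3, R=7, S=8, T=4, Y=9, Z=2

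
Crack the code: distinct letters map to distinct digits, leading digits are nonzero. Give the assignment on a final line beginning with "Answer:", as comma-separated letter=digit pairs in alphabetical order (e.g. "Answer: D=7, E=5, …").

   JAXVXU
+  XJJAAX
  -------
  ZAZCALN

Step 1. [col 1: U + X ≡ N (mod 10)] X=5 is one option consistent with column 1 (U + X ≡ N (mod 10), carry-in 0) — take it, so X=5.
Step 2. [col 1: U + X ≡ N (mod 10)] column 1 (U + X ≡ N (mod 10), carry-in 0) doesn't pin N yet; pick N=9 and continue ⇒ N=9.
Step 3. [col 1: U + X ≡ N (mod 10)] column 1 reads U+X+carry(0)=N with X=5, N=9; with digits 5,9 already taken and all letters distinct, the only value for U is 4. So U=4.
Step 4. [col 2: X + A ≡ L (mod 10)] column 2 (X + A ≡ L (mod 10), carry-in 0) doesn't pin L yet; pick L=8 and continue, so L=8.
Step 5. [Z] the sum has 7 digits but both addends have 6; that extra leading digit Z is the final carry, namely 1 ⇒ Z=1.
Step 6. [col 2: X + A ≡ L (mod 10)] from column 2 (X=5, L=8, carry-in 0, digits 1,4,5,8,9 already taken and all letters distinct): A must equal 3 ⇒ A=3.
Step 7. [col 3: V + A ≡ A (mod 10)] in column 3 we have V+A≡A with carry-in 0; given A=3 and digits 1,3,4,5,8,9 already taken and all letters distinct, that pins V to 0 ⇒ V=0.
Step 8. [col 4: X + J ≡ C (mod 10)] column 4 (X + J ≡ C (mod 10), carry-in 0) doesn't pin J yet; pick J=7 and continue. So J=7.
Step 9. [col 4: X + J ≡ C (mod 10)] from column 4 (X=5, J=7, carry-in 0, digits 0,1,3,4,5,7,8,9 already taken and all letters distinct): C must equal 2, so C=2.

Answer: A=3, C=2, J=7, L=8, N=9, U=4, V=0, X=5, Z=1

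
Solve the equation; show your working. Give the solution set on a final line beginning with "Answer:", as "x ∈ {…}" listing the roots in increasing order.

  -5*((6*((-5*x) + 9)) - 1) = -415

Step 1. [-5*((6*((-5*x) + 9)) - 1) = -415] leading coefficient -5: divide by -5, so div: (6*((-5*x) + 9)) - 1 = 83.
Step 2. [(6*((-5*x) + 9)) - 1 = 83] the outer -1 inverts by adding 1 ⇒ sub: 6*((-5*x) + 9) = 84.
Step 3. [6*((-5*x) + 9) = 84] divide by the outer 6, so div: (-5*x) + 9 = 14.
Step 4. [(-5*x) + 9 = 14] peel the +9: subtract 9 from each side ⇒ sub: -5*x = 5.
Step 5. [-5*x = 5] -5·(inner) — divide through by -5. So div: x = -1.

Answer: x ∈ {-1}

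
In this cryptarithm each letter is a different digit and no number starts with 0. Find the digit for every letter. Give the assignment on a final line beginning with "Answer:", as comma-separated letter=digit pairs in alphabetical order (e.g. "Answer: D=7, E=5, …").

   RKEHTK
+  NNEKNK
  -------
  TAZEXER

Step 1. [col 1: K + K ≡ R (mod 10)] column 1 (K + K ≡ R (mod 10), carry-in 0) doesn't pin R yet; pick R=6 and continue ⇒ R=6.
Step 2. [T] the sum has 7 digits but both addends have 6; that extra leading digit T is the final carry, namely 1 ⇒ T=1.
Step 3. [col 1: K + K ≡ R (mod 10)] column 1 (K + K ≡ R (mod 10), carry-in 0) doesn't pin K yet; pick K=3 and continue ⇒ K=3.
Step 4. [col 2: T + N ≡ E (mod 10)] column 2 (T + N ≡ E (mod 10), carry-in 0) doesn't pin N yet; pick N=8 and continue ⇒ N=8.
Step 5. [col 2: T + N ≡ E (mod 10)] from column 2 (T=1, N=8, carry-in 0, digits 1,3,6,8 already taken and all letters distinct): E must equal 9, so E=9.
Step 6. [col 3: H + K ≡ X (mod 10)] H=7 is one option consistent with column 3 (H + K ≡ X (mod 10), carry-in 0) — take it. So H=7.
Step 7. [col 3: H + K ≡ X (mod 10)] column 3 reads H+K+carry(0)=X with H=7, K=3; with digits 1,3,6,7,8,9 already taken and all letters distinct, the only value for X is 0 ⇒ X=0.
Step 8. [col 5: K + N ≡ Z (mod 10)] in column 5 we have K+N≡Z with carry-in 1; given K=3, N=8 and digits 0,1,3,6,7,8,9 already taken and all letters distinct, that pins Z to 2. So Z=2.
Step 9. [col 6: R + N ≡ A (mod 10)] in column 6 we have R+N≡A with carry-in 1; given R=6, N=8 and digits 0,1,2,3,6,7,8,9 already taken and all letters distinct, that pins A to 5 ⇒ A=5.

Answer: A=5, E=9, H=7, K=3, N=8, R=6, T=1, X=0, Z=2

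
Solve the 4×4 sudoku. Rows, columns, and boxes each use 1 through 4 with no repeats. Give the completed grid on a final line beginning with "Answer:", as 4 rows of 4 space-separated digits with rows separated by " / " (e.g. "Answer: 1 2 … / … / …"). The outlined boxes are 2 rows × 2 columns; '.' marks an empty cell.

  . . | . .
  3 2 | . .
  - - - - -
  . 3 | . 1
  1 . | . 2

Step 1. [r1c1∈{4}] r1c1 is down to just 4, so r1c1=4.
Step 2. [r3c3∈{4}] r3c3 is down to just 4, so r3c3=4.
Step 3. [r1c3∈{1,2,3}] row 1 places 2 nowhere but r1c3, so r1c3=2.
Step 4. [r3c1∈{2}] r3c1's peers cover all but 2 ⇒ r3c1=2.
Step 5. [r4c2∈{4}] r4c2 is down to just 4, so r4c2=4.
Step 6. [r1c4∈{3}] nothing but 3 survives at r1c4 ⇒ r1c4=3.
Step 7. [r4c3∈{3}] r4c3 is down to just 3. So r4c3=3.
Step 8. [r2c3∈{1}] r2c3 is down to just 1. So r2c3=1.
Step 9. [r1c2∈{1}] r1c2's peers cover all but 1, so r1c2=1.
Step 10. [r2c4∈{4}] nothing but 4 survives at r2c4, so r2c4=4.

Answer: 4 1 2 3 / 3 2 1 4 / 2 3 4 1 / 1 4 3 2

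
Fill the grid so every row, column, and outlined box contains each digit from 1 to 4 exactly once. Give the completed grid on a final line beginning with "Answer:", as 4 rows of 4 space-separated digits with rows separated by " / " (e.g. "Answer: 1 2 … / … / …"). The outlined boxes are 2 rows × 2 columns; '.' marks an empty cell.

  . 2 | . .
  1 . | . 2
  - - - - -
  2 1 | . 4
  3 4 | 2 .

Step 1. [r1c3∈{1,3,4}] r1c3 is the only open cell in col 3 admitting 1 ⇒ r1c3=1.
Step 2. [r2c3∈{3,4}] in row 2, 4 fits only at r2c3 ⇒ r2c3=4.
Step 3. [r4c4∈{1}] only 1 remains possible at r4c4. So r4c4=1.
Step 4. [r1c1∈{4}] r1c1 is down to just 4, so r1c1=4.
Step 5. [r1c4∈{3}] r1c4's peers cover all but 3, so r1c4=3.
Step 6. [r2c2∈{3}] r2c2 is down to just 3, so r2c2=3.
Step 7. [r3c3∈{3}] only 3 remains possible at r3c3, so r3c3=3.

Answer: 4 2 1 3 / 1 3 4 2 / 2 1 3 4 / 3 4 2 1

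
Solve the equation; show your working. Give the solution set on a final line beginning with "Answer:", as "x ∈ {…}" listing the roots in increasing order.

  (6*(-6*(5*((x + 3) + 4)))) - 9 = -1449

Step 1. [(6*(-6*(5*((x + 3) + 4)))) - 9 = -1449] the outer -9 inverts by adding 9. So sub: 6*(-6*(5*((x + 3) + 4))) = -1440.
Step 2. [6*(-6*(5*((x + 3) + 4))) = -1440] LHS = 6·(…); ÷6 both sides ⇒ div: -6*(5*((x + 3) + 4)) = -240.
Step 3. [-6*(5*((x + 3) + 4)) = -240] leading coefficient -6: divide by -6. So div: 5*((x + 3) + 4) = 40.
Step 4. [5*((x + 3) + 4) = 40] divide by the outer 5. So div: (x + 3) + 4 = 8.
Step 5. [(x + 3) + 4 = 8] the outer +4 inverts by subtracting 4, so sub: x + 3 = 4.
Step 6. [x + 3 = 4] 3 comes off first (subtract 3), so sub: x = 1.

Answer: x ∈ {1}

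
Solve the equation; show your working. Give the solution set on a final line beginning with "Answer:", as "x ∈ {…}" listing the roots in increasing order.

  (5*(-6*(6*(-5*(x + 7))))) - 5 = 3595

Step 1. [(5*(-6*(6*(-5*(x + 7))))) - 5 = 3595] common factor 5 (LHS and 3595) — divide through ⇒ factor: (-6*(6*(-5*(x + 7)))) - 1 = 719.
Step 2. [(-6*(6*(-5*(x + 7)))) - 1 = 719] add 1: x sits inside (… - 1) ⇒ sub: -6*(6*(-5*(x + 7))) = 720.
Step 3. [-6*(6*(-5*(x + 7))) = 720] LHS = -6·(…); ÷-6 both sides. So div: 6*(-5*(x + 7)) = -120.
Step 4. [6*(-5*(x + 7)) = -120] divide by the outer 6. So div: -5*(x + 7) = -20.
Step 5. [-5*(x + 7) = -20] divide by the outer -5. So div: x + 7 = 4.
Step 6. [x + 7 = 4] peel the +7: subtract 7 from each side ⇒ sub: x = -3.

Answer: x ∈ {-3}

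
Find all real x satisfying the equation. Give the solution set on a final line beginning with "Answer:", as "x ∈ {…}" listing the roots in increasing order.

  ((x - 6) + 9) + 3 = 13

Step 1. [((x - 6) + 9) + 3 = 13] 3 comes off first (subtract 3) ⇒ sub: (x - 6) + 9 = 10.
Step 2. [(x - 6) + 9 = 10] subtract 9: x sits inside (… + 9) ⇒ sub: x - 6 = 1.
Step 3. [x - 6 = 1] add 6: x sits inside (… - 6) ⇒ sub: x = 7.

Answer: x ∈ {7}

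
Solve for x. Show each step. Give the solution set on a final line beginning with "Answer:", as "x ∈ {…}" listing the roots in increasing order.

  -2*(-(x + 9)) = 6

Step 1. [-2*(-(x + 9)) = 6] -2 out front; divide by -2. So div: -(x + 9) = -3.
Step 2. [-(x + 9) = -3] LHS negated; negate both sides ⇒ neg: x + 9 = 3.
Step 3. [x + 9 = 3] +9 is outermost — subtract 9 both sides. So sub: x = -6.

Answer: x ∈ {-6}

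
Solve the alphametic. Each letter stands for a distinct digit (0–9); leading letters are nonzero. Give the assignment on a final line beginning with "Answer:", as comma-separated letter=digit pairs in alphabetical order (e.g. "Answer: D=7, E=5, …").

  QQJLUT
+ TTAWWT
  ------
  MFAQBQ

Step 1. [col 1: T + T ≡ Q (mod 10)] several values work for T in column 1 (T + T ≡ Q (mod 10), carry-in 0); try T=2. So T=2.
Step 2. [col 1: T + T ≡ Q (mod 10)] from column 1 (T=2, carry-in 0, digits 2 already taken and all letters distinct): Q must equal 4. So Q=4.
Step 3. [col 2: U + W ≡ B (mod 10)] column 2 (U + W ≡ B (mod 10), carry-in 0) doesn't pin W yet; pick W=8 and continue, so W=8.
Step 4. [col 2: U + W ≡ B (mod 10)] several values work for U in column 2 (U + W ≡ B (mod 10), carry-in 0); try U=3. So U=3.
Step 5. [col 2: U + W ≡ B (mod 10)] column 2: given U=3, W=8, carry-in 0, and digits 2,3,4,8 already taken and all letters distinct, U+W≡B (mod 10) forces B=1. So B=1.
Step 6. [col 3: L + W ≡ Q (mod 10)] from column 3 (W=8, Q=4, carry-in 1, digits 1,2,3,4,8 already taken and all letters distinct): L must equal 5, so L=5.
Step 7. [col 4: J + A ≡ A (mod 10)] from column 4 (nothing yet, carry-in 1, digits 1,2,3,4,5,8 already taken and all letters distinct): J must equal 9 ⇒ J=9.
Step 8. [col 4: J + A ≡ A (mod 10)] A=0 is one option consistent with column 4 (J + A ≡ A (mod 10), carry-in 1) — take it. So A=0.
Step 9. [col 5: Q + T ≡ F (mod 10)] column 5: given Q=4, T=2, carry-in 1, and digits 0,1,2,3,4,5,8,9 already taken and all letters distinct, Q+T≡F (mod 10) forces F=7 ⇒ F=7.
Step 10. [col 6: Q + T ≡ M (mod 10)] column 6: given Q=4, T=2, carry-in 0, and digits 0,1,2,3,4,5,7,8,9 already taken and all letters distinct, Q+T≡M (mod 10) forces M=6. So M=6.

Answer: A=0, B=1, F=7, J=9, L=5, M=6, Q=4, T=2, U=3, W=8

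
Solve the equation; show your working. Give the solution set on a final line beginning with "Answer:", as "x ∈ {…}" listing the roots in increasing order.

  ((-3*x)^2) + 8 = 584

Step 1. [((-3*x)^2) + 8 = 584] subtract 8: x sits inside (… + 8). So sub: (-3*x)^2 = 576.
Step 2. [(-3*x)^2 = 576] LHS squared, RHS 576 ≥ 0: apply √ (±). So sqrt: -3*x = 24 or -24.
Step 3. [-3*x = 24 or -24] leading coefficient -3: divide by -3, so div: x = -8 or 8.

Answer: x ∈ {-8, 8}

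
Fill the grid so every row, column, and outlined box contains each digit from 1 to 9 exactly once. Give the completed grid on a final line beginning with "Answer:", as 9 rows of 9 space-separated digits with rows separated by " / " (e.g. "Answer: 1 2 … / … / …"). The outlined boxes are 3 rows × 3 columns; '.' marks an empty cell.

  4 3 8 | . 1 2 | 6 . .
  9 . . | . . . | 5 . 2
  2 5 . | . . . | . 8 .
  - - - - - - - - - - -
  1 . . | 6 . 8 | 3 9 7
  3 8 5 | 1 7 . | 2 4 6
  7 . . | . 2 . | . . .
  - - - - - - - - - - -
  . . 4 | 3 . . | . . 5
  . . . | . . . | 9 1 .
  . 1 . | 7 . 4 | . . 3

Step 1. [r4c5∈{4,5}] 5 has one home in row 4: r4c5. So r4c5=5.
Step 2. [r9c7∈{8}] r9c7's peers cover all but 8 ⇒ r9c7=8.
Step 3. [r3c7∈{1,4,7}] in col 7, 4 fits only at r3c7 ⇒ r3c7=4.
Step 4. [r3c4∈{9}] only 9 remains possible at r3c4 ⇒ r3c4=9.
Step 5. [r2c5∈{3,4,6,8}] across col 5, 4 lands solely at r2c5, so r2c5=4.
Step 6. [r8c4∈{2,5,8}] col 4 places 2 nowhere but r8c4, so r8c4=2.
Step 7. [r3c5∈{3,6}] across col 5, 3 lands solely at r3c5. So r3c5=3.
Step 8. [r2c3∈{1,6,7}] row 2 places 1 nowhere but r2c3, so r2c3=1.
Step 9. [r1c8∈{7}] only 7 remains possible at r1c8, so r1c8=7.
Step 10. [r8c6∈{5,6}] in col 6, 5 fits only at r8c6, so r8c6=5.
Step 11. [r4c3∈{2}] r4c3 is down to just 2. So r4c3=2.
Step 12. [r7c2∈{2,6,7,9}] r7c2 is the only open cell in col 2 admitting 2, so r7c2=2.
Step 13. [r7c8∈{6}] only 6 remains possible at r7c8 ⇒ r7c8=6.
Step 14. [r6c2∈{4,6,9}] in col 2, 9 fits only at r6c2. So r6c2=9.
Step 15. [r6c3∈{6}] nothing but 6 survives at r6c3 ⇒ r6c3=6.
Step 16. [r3c3∈{7}] r3c3's peers cover all but 7. So r3c3=7.
Step 17. [r7c1∈{8}] only 8 remains possible at r7c1, so r7c1=8.
Step 18. [r8c1∈{6}] r8c1 has the single candidate 6 ⇒ r8c1=6.
Step 19. [r7c5∈{9}] r7c5 has the single candidate 9, so r7c5=9.
Step 20. [r6c9∈{1,8}] across row 6, 8 lands solely at r6c9 ⇒ r6c9=8.
Step 21. [r2c6∈{6,7}] in row 2, 7 fits only at r2c6. So r2c6=7.
Step 22. [r1c4∈{5}] r1c4 has the single candidate 5, so r1c4=5.
Step 23. [r9c1∈{5}] nothing but 5 survives at r9c1, so r9c1=5.
Step 24. [r6c4∈{4}] r6c4 is down to just 4, so r6c4=4.
Step 25. [r6c8∈{5}] only 5 remains possible at r6c8 ⇒ r6c8=5.
Step 26. [r5c6∈{9}] nothing but 9 survives at r5c6 ⇒ r5c6=9.
Step 27. [r2c8∈{3}] r2c8 has the single candidate 3 ⇒ r2c8=3.
Step 28. [r8c3∈{3}] r8c3 is down to just 3. So r8c3=3.
Step 29. [r8c9∈{4}] r8c9 has the single candidate 4 ⇒ r8c9=4.
Step 30. [r9c5∈{6}] only 6 remains possible at r9c5. So r9c5=6.
Step 31. [r3c9∈{1}] nothing but 1 survives at r3c9. So r3c9=1.
Step 32. [r6c7∈{1}] r6c7 has the single candidate 1 ⇒ r6c7=1.
Step 33. [r4c2∈{4}] r4c2 has the single candidate 4. So r4c2=4.
Step 34. [r6c6∈{3}] r6c6 is down to just 3, so r6c6=3.
Step 35. [r1c9∈{9}] nothing but 9 survives at r1c9 ⇒ r1c9=9.
Step 36. [r8c5∈{8}] r8c5 is down to just 8. So r8c5=8.
Step 37. [r2c4∈{8}] r2c4 is down to just 8, so r2c4=8.
Step 38. [r9c3∈{9}] nothing but 9 survives at r9c3. So r9c3=9.
Step 39. [r3c6∈{6}] nothing but 6 survives at r3c6 ⇒ r3c6=6.
Step 40. [r8c2∈{7}] only 7 remains possible at r8c2 ⇒ r8c2=7.
Step 41. [r9c8∈{2}] r9c8 has the single candidate 2 ⇒ r9c8=2.
Step 42. [r2c2∈{6}] r2c2 is down to just 6. So r2c2=6.
Step 43. [r7c7∈{7}] r7c7 has the single candidate 7. So r7c7=7.
Step 44. [r7c6∈{1}] r7c6 is down to just 1 ⇒ r7c6=1.

Answer: 4 3 8 5 1 2 6 7 9 / 9 6 1 8 4 7 5 3 2 / 2 5 7 9 3 6 4 8 1 / 1 4 2 6 5 8 3 9 7 / 3 8 5 1 7 9 2 4 6 / 7 9 6 4 2 3 1 5 8 / 8 2 4 3 9 1 7 6 5 / 6 7 3 2 8 5 9 1 4 / 5 1 9 7 6 4 8 2 3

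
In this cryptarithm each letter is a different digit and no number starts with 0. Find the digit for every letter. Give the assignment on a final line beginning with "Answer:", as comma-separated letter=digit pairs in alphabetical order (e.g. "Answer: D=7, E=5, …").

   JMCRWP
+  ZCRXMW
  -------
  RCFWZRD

Step 1. [col 1: P + W ≡ D (mod 10)] column 1 (P + W ≡ D (mod 10), carry-in 0) doesn't pin W yet; pick W=3 and continue, so W=3.
Step 2. [R] adding two 6-digit numbers gives at most 6+1 digits, and here it does — R is that final carry and must be 1 ⇒ R=1.
Step 3. [col 1: P + W ≡ D (mod 10)] D=9 is one option consistent with column 1 (P + W ≡ D (mod 10), carry-in 0) — take it, so D=9.
Step 4. [col 1: P + W ≡ D (mod 10)] column 1 reads P+W+carry(0)=D with W=3, D=9; with digits 1,3,9 already taken and all letters distinct, the only value for P is 6. So P=6.
Step 5. [col 2: W + M ≡ R (mod 10)] from column 2 (W=3, R=1, carry-in 0, digits 1,3,6,9 already taken and all letters distinct): M must equal 8, so M=8.
Step 6. [col 3: R + X ≡ Z (mod 10)] X=5 is one option consistent with column 3 (R + X ≡ Z (mod 10), carry-in 1) — take it, so X=5.
Step 7. [col 3: R + X ≡ Z (mod 10)] column 3 reads R+X+carry(1)=Z with R=1, X=5; with digits 1,3,5,6,8,9 already taken and all letters distinct, the only value for Z is 7 ⇒ Z=7.
Step 8. [col 4: C + R ≡ W (mod 10)] column 4 reads C+R+carry(0)=W with R=1, W=3; with digits 1,3,5,6,7,8,9 already taken and all letters distinct, the only value for C is 2. So C=2.
Step 9. [col 5: M + C ≡ F (mod 10)] in column 5 we have M+C≡F with carry-in 0; given M=8, C=2 and digits 1,2,3,5,6,7,8,9 already taken and all letters distinct, that pins F to 0. So F=0.
Step 10. [col 6: J + Z ≡ C (mod 10)] in column 6 we have J+Z≡C with carry-in 1; given Z=7, C=2 and digits 0,1,2,3,5,6,7,8,9 already taken and all letters distinct, that pins J to 4 ⇒ J=4.

Answer: C=2, D=9, F=0, J=4, M=8, P=6, R=1, W=3, X=5, Z=7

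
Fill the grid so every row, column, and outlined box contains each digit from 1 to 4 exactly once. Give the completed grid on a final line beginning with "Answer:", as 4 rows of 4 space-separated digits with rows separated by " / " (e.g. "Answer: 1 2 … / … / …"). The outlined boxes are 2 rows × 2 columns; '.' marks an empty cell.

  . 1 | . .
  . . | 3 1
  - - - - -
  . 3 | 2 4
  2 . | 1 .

Step 1. [r2c1∈{4}] r2c1 has the single candidate 4, so r2c1=4.
Step 2. [r2c2∈{2}] nothing but 2 survives at r2c2. So r2c2=2.
Step 3. [r1c1∈{3}] only 3 remains possible at r1c1, so r1c1=3.
Step 4. [r1c3∈{4}] r1c3 is down to just 4. So r1c3=4.
Step 5. [r4c2∈{4}] nothing but 4 survives at r4c2 ⇒ r4c2=4.
Step 6. [r1c4∈{2}] only 2 remains possible at r1c4 ⇒ r1c4=2.
Step 7. [r4c4∈{3}] r4c4 is down to just 3. So r4c4=3.
Step 8. [r3c1∈{1}] nothing but 1 survives at r3c1, so r3c1=1.

Answer: 3 1 4 2 / 4 2 3 1 / 1 3 2 4 / 2 4 1 3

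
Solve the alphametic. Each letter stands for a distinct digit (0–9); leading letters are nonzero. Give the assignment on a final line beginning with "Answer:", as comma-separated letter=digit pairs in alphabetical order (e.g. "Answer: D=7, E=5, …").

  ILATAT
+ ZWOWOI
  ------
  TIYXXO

Step 1. [col 1: T + I ≡ O (mod 10)] no forcing yet in column 1 (carry-in 0); T=7 is free and consistent — try it, so T=7.
Step 2. [col 1: T + I ≡ O (mod 10)] no forcing yet in column 1 (carry-in 0); I=6 is free and consistent — try it ⇒ I=6.
Step 3. [col 1: T + I ≡ O (mod 10)] column 1 reads T+I+carry(0)=O with T=7, I=6; with digits 6,7 already taken and all letters distinct, the only value for O is 3, so O=3.
Step 4. [col 2: A + O ≡ X (mod 10)] several values work for A in column 2 (A + O ≡ X (mod 10), carry-in 1); try A=5, so A=5.
Step 5. [col 2: A + O ≡ X (mod 10)] column 2: given A=5, O=3, carry-in 1, and digits 3,5,6,7 already taken and all letters distinct, A+O≡X (mod 10) forces X=9, so X=9.
Step 6. [col 3: T + W ≡ X (mod 10)] column 3: given T=7, X=9, carry-in 0, and digits 3,5,6,7,9 already taken and all letters distinct, T+W≡X (mod 10) forces W=2, so W=2.
Step 7. [col 4: A + O ≡ Y (mod 10)] column 4: given A=5, O=3, carry-in 0, and digits 2,3,5,6,7,9 already taken and all letters distinct, A+O≡Y (mod 10) forces Y=8. So Y=8.
Step 8. [col 5: L + W ≡ I (mod 10)] in column 5 we have L+W≡I with carry-in 0; given W=2, I=6 and digits 2,3,5,6,7,8,9 already taken and all letters distinct, that pins L to 4 ⇒ L=4.
Step 9. [col 6: I + Z ≡ T (mod 10)] column 6 reads I+Z+carry(0)=T with I=6, T=7; with digits 2,3,4,5,6,7,8,9 already taken and all letters distinct, the only value for Z is 1, so Z=1.

Answer: A=5, I=6, L=4, O=3, T=7, W=2, X=9, Y=8, Z=1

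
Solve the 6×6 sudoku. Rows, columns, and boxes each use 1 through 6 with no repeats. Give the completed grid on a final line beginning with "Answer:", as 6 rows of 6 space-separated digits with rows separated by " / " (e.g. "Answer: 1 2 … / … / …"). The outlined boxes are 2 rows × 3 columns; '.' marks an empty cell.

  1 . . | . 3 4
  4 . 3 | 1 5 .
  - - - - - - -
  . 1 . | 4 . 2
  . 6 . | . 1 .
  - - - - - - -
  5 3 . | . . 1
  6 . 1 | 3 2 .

Step 1. [r1c4∈{2,6}] in col 4, 2 fits only at r1c4. So r1c4=2.
Step 2. [r4c3∈{2,4,5}] r4c3 is the only open cell in row 4 admitting 4 ⇒ r4c3=4.
Step 3. [r4c6∈{3,5}] col 6 places 3 nowhere but r4c6, so r4c6=3.
Step 4. [r1c3∈{5,6}] r1c3 is the only open cell in row 1 admitting 6. So r1c3=6.
Step 5. [r5c4∈{6}] r5c4 has the single candidate 6. So r5c4=6.
Step 6. [r6c2∈{4}] r6c2 is down to just 4, so r6c2=4.
Step 7. [r3c5∈{6}] nothing but 6 survives at r3c5, so r3c5=6.
Step 8. [r2c2∈{2}] only 2 remains possible at r2c2 ⇒ r2c2=2.
Step 9. [r3c1∈{3}] r3c1's peers cover all but 3. So r3c1=3.
Step 10. [r4c1∈{2}] nothing but 2 survives at r4c1, so r4c1=2.
Step 11. [r4c4∈{5}] nothing but 5 survives at r4c4 ⇒ r4c4=5.
Step 12. [r2c6∈{6}] r2c6 has the single candidate 6 ⇒ r2c6=6.
Step 13. [r5c3∈{2}] r5c3's peers cover all but 2, so r5c3=2.
Step 14. [r5c5∈{4}] r5c5 is down to just 4 ⇒ r5c5=4.
Step 15. [r3c3∈{5}] r3c3's peers cover all but 5. So r3c3=5.
Step 16. [r6c6∈{5}] r6c6 is down to just 5, so r6c6=5.
Step 17. [r1c2∈{5}] only 5 remains possible at r1c2, so r1c2=5.

Answer: 1 5 6 2 3 4 / 4 2 3 1 5 6 / 3 1 5 4 6 2 / 2 6 4 5 1 3 / 5 3 2 6 4 1 / 6 4 1 3 2 5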